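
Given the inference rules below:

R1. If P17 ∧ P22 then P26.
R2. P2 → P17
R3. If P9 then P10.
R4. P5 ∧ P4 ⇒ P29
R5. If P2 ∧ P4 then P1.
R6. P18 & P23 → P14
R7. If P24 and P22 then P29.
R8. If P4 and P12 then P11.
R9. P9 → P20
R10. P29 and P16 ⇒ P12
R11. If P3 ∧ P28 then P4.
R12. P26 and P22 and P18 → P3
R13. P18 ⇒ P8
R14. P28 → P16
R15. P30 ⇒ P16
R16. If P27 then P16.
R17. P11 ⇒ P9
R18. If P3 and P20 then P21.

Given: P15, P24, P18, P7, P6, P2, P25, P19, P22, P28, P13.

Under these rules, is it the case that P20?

Yes

P17  (by R2: P2)
P29  (by R7: P24, P22)
P16  (by R14: P28)
P26  (by R1: P17, P22)
P12  (by R10: P29, P16)
P3  (by R12: P26, P22, P18)
P4  (by R11: P3, P28)
P11  (by R8: P4, P12)
P9  (by R17: P11)
P20  (by R9: P9)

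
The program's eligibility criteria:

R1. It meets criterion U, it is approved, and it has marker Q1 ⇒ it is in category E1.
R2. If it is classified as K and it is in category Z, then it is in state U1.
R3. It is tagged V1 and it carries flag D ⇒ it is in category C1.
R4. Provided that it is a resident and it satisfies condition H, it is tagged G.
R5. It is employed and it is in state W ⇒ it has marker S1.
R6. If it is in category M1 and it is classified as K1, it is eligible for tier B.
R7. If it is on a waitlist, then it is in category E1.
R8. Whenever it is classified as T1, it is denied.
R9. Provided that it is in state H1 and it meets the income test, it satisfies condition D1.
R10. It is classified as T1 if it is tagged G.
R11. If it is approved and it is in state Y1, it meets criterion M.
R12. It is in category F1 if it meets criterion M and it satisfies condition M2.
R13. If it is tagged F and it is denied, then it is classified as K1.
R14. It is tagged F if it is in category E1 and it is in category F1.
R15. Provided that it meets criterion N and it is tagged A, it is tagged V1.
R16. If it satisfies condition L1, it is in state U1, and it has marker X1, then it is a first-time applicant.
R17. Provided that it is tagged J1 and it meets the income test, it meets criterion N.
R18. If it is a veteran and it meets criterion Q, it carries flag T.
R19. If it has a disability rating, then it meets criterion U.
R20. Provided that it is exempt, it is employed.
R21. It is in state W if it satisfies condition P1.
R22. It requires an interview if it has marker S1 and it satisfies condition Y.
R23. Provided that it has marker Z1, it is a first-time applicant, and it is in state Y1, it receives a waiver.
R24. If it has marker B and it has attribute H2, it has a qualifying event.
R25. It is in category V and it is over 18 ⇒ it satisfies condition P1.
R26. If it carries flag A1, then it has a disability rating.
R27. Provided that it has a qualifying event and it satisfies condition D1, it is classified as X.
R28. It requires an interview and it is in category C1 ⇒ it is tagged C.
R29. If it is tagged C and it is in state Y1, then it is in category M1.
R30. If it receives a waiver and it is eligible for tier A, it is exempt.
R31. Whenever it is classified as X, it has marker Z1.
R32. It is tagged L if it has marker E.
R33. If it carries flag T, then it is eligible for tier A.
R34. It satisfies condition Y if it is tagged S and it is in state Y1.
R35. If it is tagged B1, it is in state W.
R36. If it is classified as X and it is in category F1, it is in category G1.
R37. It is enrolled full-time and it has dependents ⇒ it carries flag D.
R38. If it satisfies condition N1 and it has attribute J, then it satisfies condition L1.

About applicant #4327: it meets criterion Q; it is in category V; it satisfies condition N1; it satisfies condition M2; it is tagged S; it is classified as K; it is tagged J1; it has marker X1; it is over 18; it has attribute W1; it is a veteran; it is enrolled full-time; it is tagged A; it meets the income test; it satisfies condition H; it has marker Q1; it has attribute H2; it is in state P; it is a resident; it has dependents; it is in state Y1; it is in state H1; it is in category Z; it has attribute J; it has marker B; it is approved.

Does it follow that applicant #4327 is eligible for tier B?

No

Forward chaining from the given facts derives: is in state U1, is tagged G, satisfies condition D1, is classified as T1, meets criterion M, is in category F1, meets criterion N, carries flag T, has a qualifying event, satisfies condition P1, is classified as X, has marker Z1, is eligible for tier A, satisfies condition Y, is in category G1, carries flag D, satisfies condition L1, is denied, is tagged V1, is a first-time applicant, is in state W, receives a waiver, is exempt, is in category C1, is employed, has marker S1, requires an interview, is tagged C, is in category M1.
The only rule concluding "it is eligible for tier B" is R6, which needs "it is classified as K1"; that is never established.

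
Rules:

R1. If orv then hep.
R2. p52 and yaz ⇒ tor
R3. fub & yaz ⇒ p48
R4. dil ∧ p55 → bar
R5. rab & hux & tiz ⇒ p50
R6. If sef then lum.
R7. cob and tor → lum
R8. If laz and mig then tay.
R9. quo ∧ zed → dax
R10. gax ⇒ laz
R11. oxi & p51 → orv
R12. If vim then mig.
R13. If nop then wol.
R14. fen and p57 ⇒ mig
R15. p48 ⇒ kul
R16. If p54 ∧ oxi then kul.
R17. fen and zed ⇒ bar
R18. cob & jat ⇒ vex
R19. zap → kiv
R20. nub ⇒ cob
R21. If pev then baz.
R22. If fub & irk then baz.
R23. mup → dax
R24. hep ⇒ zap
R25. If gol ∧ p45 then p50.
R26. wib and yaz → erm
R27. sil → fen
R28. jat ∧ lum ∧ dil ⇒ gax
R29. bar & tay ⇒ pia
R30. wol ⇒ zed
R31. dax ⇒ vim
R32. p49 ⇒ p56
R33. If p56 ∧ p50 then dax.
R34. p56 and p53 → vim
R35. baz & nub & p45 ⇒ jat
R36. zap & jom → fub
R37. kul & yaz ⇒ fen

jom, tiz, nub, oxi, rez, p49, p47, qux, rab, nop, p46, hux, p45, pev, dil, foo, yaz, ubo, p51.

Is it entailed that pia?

Forward chaining from the given facts derives: p50, orv, wol, cob, baz, zed, p56, dax, jat, hep, vex, zap, vim, fub, p48, mig, kul, kiv, fen, bar.
The only rule concluding pia is R29, which needs tay; that is never established.

No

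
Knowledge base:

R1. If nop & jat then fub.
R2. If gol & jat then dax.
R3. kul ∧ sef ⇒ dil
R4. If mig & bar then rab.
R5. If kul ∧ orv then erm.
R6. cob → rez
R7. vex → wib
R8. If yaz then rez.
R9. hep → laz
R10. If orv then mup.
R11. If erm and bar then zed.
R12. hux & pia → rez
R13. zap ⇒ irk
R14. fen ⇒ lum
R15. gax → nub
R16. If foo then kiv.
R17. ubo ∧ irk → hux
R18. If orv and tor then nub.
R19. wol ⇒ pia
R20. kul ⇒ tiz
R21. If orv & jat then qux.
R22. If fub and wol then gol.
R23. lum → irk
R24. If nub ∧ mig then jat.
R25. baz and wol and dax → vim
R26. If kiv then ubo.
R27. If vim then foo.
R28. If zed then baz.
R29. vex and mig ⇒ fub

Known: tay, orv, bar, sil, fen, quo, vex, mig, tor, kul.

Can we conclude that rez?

No

Forward chaining from the given facts derives: rab, erm, wib, mup, zed, lum, nub, tiz, irk, jat, baz, fub, qux.
Rules concluding rez: R6 needs cob; R8 needs yaz; R12 needs hux — none of these are established.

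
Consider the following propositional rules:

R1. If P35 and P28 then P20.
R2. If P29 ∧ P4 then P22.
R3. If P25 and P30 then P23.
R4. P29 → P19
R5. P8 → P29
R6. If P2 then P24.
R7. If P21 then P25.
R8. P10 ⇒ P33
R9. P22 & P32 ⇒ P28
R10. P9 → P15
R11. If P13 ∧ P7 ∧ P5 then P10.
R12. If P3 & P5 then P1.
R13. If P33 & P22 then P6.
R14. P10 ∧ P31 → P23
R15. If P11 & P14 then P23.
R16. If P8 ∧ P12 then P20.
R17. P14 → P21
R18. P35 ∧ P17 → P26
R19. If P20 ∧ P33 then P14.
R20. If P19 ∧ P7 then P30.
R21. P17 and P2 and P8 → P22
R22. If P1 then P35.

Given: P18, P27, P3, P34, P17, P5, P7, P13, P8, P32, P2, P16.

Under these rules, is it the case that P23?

Yes

P29  (by R5: P8)
P10  (by R11: P13, P7, P5)
P1  (by R12: P3, P5)
P22  (by R21: P17, P2, P8)
P35  (by R22: P1)
P19  (by R4: P29)
P33  (by R8: P10)
P28  (by R9: P22, P32)
P30  (by R20: P19, P7)
P20  (by R1: P35, P28)
P14  (by R19: P20, P33)
P21  (by R17: P14)
P25  (by R7: P21)
P23  (by R3: P25, P30)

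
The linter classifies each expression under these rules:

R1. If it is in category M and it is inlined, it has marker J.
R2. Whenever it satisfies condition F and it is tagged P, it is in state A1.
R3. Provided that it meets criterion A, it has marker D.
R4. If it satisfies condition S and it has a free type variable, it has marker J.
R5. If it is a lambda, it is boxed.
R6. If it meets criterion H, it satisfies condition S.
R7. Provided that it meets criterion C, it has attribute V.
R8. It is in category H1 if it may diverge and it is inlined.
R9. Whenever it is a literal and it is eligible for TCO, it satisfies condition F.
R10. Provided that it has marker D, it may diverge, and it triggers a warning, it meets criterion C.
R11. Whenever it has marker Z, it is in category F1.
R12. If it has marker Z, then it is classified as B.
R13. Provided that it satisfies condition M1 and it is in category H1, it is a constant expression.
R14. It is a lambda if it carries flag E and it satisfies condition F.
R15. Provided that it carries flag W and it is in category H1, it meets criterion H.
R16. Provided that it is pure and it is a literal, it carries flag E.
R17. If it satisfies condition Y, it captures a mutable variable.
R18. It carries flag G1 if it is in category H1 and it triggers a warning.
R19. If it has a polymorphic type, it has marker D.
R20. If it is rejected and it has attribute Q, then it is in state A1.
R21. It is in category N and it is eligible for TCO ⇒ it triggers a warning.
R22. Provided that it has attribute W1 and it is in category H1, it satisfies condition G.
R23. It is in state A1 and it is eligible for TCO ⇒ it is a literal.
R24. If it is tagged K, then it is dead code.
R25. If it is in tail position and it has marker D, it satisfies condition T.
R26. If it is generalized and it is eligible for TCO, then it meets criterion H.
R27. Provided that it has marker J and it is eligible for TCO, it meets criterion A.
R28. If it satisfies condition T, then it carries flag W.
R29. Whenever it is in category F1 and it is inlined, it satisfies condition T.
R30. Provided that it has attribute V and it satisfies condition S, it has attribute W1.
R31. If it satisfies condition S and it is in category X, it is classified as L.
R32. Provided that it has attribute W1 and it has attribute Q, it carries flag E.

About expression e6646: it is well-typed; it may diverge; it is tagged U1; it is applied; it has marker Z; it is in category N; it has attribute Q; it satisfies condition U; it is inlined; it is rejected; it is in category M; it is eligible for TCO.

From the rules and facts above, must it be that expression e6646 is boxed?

Yes

By R1 (it is in category M, it is inlined): it has marker J.
By R8 (it may diverge, it is inlined): it is in category H1.
By R11 (it has marker Z): it is in category F1.
By R20 (it is rejected, it has attribute Q): it is in state A1.
By R21 (it is in category N, it is eligible for TCO): it triggers a warning.
By R23 (it is in state A1, it is eligible for TCO): it is a literal.
By R27 (it has marker J, it is eligible for TCO): it meets criterion A.
By R29 (it is in category F1, it is inlined): it satisfies condition T.
By R3 (it meets criterion A): it has marker D.
By R9 (it is a literal, it is eligible for TCO): it satisfies condition F.
By R10 (it has marker D, it may diverge, it triggers a warning): it meets criterion C.
By R28 (it satisfies condition T): it carries flag W.
By R7 (it meets criterion C): it has attribute V.
By R15 (it carries flag W, it is in category H1): it meets criterion H.
By R6 (it meets criterion H): it satisfies condition S.
By R30 (it has attribute V, it satisfies condition S): it has attribute W1.
By R32 (it has attribute W1, it has attribute Q): it carries flag E.
By R14 (it carries flag E, it satisfies condition F): it is a lambda.
By R5 (it is a lambda): it is boxed.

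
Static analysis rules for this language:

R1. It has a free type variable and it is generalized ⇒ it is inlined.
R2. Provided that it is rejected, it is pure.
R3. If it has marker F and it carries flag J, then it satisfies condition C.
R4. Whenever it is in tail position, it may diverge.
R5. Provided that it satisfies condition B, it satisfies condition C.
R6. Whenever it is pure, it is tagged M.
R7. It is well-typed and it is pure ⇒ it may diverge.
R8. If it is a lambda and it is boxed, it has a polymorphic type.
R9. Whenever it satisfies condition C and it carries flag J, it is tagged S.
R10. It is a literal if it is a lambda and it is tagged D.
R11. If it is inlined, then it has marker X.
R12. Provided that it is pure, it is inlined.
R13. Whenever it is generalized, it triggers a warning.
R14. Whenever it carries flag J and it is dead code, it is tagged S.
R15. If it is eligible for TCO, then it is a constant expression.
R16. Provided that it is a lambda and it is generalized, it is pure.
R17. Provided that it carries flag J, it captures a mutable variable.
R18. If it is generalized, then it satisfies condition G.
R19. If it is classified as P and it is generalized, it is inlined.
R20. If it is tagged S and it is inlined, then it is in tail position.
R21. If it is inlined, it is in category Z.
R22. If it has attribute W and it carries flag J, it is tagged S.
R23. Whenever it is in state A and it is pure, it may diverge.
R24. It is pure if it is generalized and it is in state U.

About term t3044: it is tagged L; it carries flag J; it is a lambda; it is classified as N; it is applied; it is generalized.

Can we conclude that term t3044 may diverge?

No

Forward chaining from the given facts derives: triggers a warning, is pure, captures a mutable variable, satisfies condition G, is tagged M, is inlined, is in category Z, has marker X.
Rules concluding "it may diverge": R4 needs "it is in tail position"; R7 needs "it is well-typed"; R23 needs "it is in state A" — none of these are established.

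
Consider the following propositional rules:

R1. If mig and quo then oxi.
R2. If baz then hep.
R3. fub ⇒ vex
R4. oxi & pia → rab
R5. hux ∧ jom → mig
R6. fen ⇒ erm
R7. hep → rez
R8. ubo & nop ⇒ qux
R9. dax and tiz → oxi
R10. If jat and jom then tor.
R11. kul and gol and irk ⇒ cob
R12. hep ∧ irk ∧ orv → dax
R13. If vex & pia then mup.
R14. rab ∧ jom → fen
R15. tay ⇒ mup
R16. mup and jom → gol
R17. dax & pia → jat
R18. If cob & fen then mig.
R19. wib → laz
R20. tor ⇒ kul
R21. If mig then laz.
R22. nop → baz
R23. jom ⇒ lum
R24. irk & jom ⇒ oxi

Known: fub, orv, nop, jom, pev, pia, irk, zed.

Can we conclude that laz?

vex  (by R3: fub)
mup  (by R13: vex, pia)
gol  (by R16: mup, jom)
baz  (by R22: nop)
oxi  (by R24: irk, jom)
hep  (by R2: baz)
rab  (by R4: oxi, pia)
dax  (by R12: hep, irk, orv)
fen  (by R14: rab, jom)
jat  (by R17: dax, pia)
tor  (by R10: jat, jom)
kul  (by R20: tor)
cob  (by R11: kul, gol, irk)
mig  (by R18: cob, fen)
laz  (by R21: mig)

Yes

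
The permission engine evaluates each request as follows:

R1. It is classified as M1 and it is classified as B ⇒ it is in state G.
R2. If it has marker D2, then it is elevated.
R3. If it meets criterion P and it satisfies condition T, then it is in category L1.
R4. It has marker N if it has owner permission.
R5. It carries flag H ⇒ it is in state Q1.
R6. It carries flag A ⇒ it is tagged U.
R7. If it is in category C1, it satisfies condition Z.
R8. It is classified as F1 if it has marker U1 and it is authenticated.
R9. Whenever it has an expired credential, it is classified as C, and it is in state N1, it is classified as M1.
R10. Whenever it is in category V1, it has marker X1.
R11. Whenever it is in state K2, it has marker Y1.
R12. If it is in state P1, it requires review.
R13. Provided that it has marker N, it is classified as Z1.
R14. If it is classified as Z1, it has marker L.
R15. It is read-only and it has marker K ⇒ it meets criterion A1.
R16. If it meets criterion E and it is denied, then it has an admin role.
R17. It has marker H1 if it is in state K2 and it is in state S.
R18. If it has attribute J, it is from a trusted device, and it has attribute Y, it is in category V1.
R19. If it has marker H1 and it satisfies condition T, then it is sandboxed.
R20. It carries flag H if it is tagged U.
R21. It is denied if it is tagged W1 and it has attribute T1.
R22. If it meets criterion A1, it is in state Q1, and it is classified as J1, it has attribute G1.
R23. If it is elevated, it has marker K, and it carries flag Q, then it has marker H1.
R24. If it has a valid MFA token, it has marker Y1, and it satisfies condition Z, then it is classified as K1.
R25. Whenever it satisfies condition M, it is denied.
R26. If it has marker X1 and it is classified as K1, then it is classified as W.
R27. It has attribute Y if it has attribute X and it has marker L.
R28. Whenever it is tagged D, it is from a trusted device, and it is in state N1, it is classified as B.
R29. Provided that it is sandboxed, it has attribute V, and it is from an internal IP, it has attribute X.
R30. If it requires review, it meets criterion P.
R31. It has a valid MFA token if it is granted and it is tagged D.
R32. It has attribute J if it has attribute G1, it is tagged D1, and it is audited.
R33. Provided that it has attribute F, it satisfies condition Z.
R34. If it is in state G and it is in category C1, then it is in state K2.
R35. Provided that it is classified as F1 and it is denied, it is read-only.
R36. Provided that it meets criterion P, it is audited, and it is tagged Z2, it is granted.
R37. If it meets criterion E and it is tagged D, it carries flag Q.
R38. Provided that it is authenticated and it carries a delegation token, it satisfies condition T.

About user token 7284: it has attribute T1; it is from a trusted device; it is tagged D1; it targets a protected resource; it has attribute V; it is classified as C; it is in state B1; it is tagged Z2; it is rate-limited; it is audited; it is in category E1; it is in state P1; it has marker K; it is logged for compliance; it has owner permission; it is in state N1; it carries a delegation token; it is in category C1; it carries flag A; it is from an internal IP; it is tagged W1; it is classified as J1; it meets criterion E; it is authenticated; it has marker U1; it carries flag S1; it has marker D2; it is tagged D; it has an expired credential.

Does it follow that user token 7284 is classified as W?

By R2 (it has marker D2): it is elevated.
By R4 (it has owner permission): it has marker N.
By R6 (it carries flag A): it is tagged U.
By R7 (it is in category C1): it satisfies condition Z.
By R8 (it has marker U1, it is authenticated): it is classified as F1.
By R9 (it has an expired credential, it is classified as C, it is in state N1): it is classified as M1.
By R12 (it is in state P1): it requires review.
By R13 (it has marker N): it is classified as Z1.
By R14 (it is classified as Z1): it has marker L.
By R20 (it is tagged U): it carries flag H.
By R21 (it is tagged W1, it has attribute T1): it is denied.
By R28 (it is tagged D, it is from a trusted device, it is in state N1): it is classified as B.
By R30 (it requires review): it meets criterion P.
By R35 (it is classified as F1, it is denied): it is read-only.
By R36 (it meets criterion P, it is audited, it is tagged Z2): it is granted.
By R37 (it meets criterion E, it is tagged D): it carries flag Q.
By R38 (it is authenticated, it carries a delegation token): it satisfies condition T.
By R1 (it is classified as M1, it is classified as B): it is in state G.
By R5 (it carries flag H): it is in state Q1.
By R15 (it is read-only, it has marker K): it meets criterion A1.
By R22 (it meets criterion A1, it is in state Q1, it is classified as J1): it has attribute G1.
By R23 (it is elevated, it has marker K, it carries flag Q): it has marker H1.
By R31 (it is granted, it is tagged D): it has a valid MFA token.
By R32 (it has attribute G1, it is tagged D1, it is audited): it has attribute J.
By R34 (it is in state G, it is in category C1): it is in state K2.
By R11 (it is in state K2): it has marker Y1.
By R19 (it has marker H1, it satisfies condition T): it is sandboxed.
By R24 (it has a valid MFA token, it has marker Y1, it satisfies condition Z): it is classified as K1.
By R29 (it is sandboxed, it has attribute V, it is from an internal IP): it has attribute X.
By R27 (it has attribute X, it has marker L): it has attribute Y.
By R18 (it has attribute J, it is from a trusted device, it has attribute Y): it is in category V1.
By R10 (it is in category V1): it has marker X1.
By R26 (it has marker X1, it is classified as K1): it is classified as W.

Yes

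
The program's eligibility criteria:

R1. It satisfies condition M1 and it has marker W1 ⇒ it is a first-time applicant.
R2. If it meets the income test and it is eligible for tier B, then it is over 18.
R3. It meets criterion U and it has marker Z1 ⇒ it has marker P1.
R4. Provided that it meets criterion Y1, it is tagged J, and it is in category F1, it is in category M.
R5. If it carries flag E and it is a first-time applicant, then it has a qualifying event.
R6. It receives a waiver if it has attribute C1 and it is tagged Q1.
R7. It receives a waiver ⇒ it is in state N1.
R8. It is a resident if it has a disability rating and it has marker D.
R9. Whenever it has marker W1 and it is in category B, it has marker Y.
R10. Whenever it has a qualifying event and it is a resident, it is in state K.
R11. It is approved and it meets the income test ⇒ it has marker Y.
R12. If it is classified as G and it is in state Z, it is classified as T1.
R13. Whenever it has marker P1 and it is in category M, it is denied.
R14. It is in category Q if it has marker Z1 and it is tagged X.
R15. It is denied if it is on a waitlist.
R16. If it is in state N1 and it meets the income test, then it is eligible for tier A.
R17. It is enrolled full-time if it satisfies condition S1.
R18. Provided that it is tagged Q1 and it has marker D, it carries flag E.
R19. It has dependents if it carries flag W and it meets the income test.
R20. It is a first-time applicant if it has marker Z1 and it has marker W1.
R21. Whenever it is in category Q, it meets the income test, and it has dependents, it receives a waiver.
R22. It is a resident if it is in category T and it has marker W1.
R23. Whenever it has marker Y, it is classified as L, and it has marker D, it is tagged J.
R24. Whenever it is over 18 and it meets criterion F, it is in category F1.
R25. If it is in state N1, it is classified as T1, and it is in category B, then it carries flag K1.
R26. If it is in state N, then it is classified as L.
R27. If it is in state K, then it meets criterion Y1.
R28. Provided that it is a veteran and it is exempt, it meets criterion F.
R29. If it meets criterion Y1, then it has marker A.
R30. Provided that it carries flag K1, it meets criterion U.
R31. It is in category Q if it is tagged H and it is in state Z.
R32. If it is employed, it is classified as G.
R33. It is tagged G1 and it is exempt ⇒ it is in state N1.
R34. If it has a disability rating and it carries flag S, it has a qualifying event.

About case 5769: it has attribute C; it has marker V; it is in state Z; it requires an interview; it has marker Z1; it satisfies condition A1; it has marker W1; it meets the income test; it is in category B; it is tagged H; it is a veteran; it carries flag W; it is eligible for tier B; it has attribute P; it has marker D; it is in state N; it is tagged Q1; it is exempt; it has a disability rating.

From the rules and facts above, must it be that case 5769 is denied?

No

Forward chaining from the given facts derives: is over 18, is a resident, has marker Y, carries flag E, has dependents, is a first-time applicant, is classified as L, meets criterion F, is in category Q, has a qualifying event, is in state K, receives a waiver, is tagged J, is in category F1, meets criterion Y1, has marker A, is in category M, is in state N1, is eligible for tier A.
Rules concluding "it is denied": R13 needs "it has marker P1"; R15 needs "it is on a waitlist" — none of these are established.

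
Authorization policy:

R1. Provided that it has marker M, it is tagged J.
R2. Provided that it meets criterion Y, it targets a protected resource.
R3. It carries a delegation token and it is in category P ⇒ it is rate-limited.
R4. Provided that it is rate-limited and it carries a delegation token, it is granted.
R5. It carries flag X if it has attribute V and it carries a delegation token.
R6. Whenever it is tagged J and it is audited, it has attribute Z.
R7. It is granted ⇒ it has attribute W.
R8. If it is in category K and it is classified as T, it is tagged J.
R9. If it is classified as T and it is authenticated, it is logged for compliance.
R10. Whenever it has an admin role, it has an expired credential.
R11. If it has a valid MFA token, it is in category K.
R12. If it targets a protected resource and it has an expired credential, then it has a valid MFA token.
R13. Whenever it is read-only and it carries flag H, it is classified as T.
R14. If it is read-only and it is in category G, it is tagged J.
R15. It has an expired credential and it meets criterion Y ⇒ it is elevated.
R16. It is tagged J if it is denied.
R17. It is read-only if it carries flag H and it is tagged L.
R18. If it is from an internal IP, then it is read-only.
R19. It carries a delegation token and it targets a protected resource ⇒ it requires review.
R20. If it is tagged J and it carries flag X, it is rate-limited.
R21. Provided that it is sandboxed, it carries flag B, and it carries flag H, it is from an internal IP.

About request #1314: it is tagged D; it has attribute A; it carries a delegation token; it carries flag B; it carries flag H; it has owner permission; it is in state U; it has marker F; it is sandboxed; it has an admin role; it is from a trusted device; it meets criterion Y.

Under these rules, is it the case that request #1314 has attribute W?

No

Forward chaining from the given facts derives: targets a protected resource, has an expired credential, has a valid MFA token, is elevated, requires review, is from an internal IP, is in category K, is read-only, is classified as T, is tagged J.
The only rule concluding "it has attribute W" is R7, which needs "it is granted"; that is never established.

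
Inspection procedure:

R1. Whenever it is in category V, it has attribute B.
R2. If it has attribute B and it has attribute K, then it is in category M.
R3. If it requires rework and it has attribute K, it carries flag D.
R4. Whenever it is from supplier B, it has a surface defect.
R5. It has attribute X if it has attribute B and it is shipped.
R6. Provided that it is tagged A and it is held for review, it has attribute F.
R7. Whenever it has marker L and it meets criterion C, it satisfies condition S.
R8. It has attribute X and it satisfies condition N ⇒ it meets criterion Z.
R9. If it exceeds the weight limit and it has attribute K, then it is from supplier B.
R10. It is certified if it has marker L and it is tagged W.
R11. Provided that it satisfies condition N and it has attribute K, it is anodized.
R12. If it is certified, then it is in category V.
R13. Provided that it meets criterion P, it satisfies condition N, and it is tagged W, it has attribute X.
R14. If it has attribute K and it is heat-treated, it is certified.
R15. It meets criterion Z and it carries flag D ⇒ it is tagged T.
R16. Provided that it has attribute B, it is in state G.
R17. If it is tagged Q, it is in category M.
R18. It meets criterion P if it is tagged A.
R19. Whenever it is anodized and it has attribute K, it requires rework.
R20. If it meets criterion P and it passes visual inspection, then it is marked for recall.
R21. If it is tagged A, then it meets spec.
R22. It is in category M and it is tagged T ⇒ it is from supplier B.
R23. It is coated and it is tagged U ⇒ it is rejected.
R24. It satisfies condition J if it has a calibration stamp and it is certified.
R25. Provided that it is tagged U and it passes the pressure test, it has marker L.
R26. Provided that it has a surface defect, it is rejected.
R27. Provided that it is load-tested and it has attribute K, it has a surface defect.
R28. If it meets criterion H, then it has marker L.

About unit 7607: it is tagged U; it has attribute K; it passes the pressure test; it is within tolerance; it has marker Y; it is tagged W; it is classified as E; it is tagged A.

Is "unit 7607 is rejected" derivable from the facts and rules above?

Forward chaining from the given facts derives: meets criterion P, meets spec, has marker L, is certified, is in category V, has attribute B, is in category M, is in state G.
Rules concluding "it is rejected": R23 needs "it is coated"; R26 needs "it has a surface defect" — none of these are established.

No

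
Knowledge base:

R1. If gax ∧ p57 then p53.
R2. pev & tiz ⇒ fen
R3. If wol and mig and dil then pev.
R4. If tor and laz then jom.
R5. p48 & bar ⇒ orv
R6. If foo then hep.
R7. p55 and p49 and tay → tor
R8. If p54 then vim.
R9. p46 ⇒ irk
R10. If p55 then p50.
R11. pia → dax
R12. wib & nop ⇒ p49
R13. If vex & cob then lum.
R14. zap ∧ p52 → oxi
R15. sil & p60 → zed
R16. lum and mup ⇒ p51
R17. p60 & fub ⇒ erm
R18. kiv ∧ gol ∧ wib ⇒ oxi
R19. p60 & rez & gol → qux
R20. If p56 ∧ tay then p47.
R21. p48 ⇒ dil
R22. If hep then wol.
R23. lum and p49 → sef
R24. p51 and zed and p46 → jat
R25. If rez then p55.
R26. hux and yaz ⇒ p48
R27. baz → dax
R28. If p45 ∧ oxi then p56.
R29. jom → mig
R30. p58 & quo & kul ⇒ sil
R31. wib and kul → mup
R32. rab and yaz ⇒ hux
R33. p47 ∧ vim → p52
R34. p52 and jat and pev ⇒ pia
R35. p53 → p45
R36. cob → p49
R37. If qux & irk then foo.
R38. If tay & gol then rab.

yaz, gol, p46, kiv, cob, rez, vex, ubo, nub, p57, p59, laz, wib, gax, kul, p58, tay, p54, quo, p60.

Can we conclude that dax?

p53  (by R1: gax, p57)
vim  (by R8: p54)
irk  (by R9: p46)
lum  (by R13: vex, cob)
oxi  (by R18: kiv, gol, wib)
qux  (by R19: p60, rez, gol)
p55  (by R25: rez)
sil  (by R30: p58, quo, kul)
mup  (by R31: wib, kul)
p45  (by R35: p53)
p49  (by R36: cob)
foo  (by R37: qux, irk)
rab  (by R38: tay, gol)
hep  (by R6: foo)
tor  (by R7: p55, p49, tay)
zed  (by R15: sil, p60)
p51  (by R16: lum, mup)
wol  (by R22: hep)
jat  (by R24: p51, zed, p46)
p56  (by R28: p45, oxi)
hux  (by R32: rab, yaz)
jom  (by R4: tor, laz)
p47  (by R20: p56, tay)
p48  (by R26: hux, yaz)
mig  (by R29: jom)
p52  (by R33: p47, vim)
dil  (by R21: p48)
pev  (by R3: wol, mig, dil)
pia  (by R34: p52, jat, pev)
dax  (by R11: pia)

Yes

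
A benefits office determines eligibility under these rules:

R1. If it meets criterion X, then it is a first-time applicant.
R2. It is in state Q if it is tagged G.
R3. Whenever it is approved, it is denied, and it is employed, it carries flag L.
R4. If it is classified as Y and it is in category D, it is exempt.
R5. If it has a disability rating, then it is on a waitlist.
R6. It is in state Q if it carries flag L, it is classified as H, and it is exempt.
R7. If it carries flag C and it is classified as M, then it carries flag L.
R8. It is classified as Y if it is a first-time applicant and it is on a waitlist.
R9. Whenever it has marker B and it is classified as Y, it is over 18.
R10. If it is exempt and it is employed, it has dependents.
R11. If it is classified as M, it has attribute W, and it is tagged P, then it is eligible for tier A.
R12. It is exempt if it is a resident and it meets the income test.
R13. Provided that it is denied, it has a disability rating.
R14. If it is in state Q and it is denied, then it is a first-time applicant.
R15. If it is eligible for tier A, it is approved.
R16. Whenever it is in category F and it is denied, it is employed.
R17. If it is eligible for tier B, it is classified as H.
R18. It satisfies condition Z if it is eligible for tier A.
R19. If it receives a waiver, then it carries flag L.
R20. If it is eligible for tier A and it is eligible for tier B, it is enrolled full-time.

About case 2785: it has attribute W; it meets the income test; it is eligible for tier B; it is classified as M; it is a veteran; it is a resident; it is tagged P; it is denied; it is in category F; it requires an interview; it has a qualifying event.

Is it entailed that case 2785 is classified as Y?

Yes

By R11 (it is classified as M, it has attribute W, it is tagged P): it is eligible for tier A.
By R12 (it is a resident, it meets the income test): it is exempt.
By R13 (it is denied): it has a disability rating.
By R15 (it is eligible for tier A): it is approved.
By R16 (it is in category F, it is denied): it is employed.
By R17 (it is eligible for tier B): it is classified as H.
By R3 (it is approved, it is denied, it is employed): it carries flag L.
By R5 (it has a disability rating): it is on a waitlist.
By R6 (it carries flag L, it is classified as H, it is exempt): it is in state Q.
By R14 (it is in state Q, it is denied): it is a first-time applicant.
By R8 (it is a first-time applicant, it is on a waitlist): it is classified as Y.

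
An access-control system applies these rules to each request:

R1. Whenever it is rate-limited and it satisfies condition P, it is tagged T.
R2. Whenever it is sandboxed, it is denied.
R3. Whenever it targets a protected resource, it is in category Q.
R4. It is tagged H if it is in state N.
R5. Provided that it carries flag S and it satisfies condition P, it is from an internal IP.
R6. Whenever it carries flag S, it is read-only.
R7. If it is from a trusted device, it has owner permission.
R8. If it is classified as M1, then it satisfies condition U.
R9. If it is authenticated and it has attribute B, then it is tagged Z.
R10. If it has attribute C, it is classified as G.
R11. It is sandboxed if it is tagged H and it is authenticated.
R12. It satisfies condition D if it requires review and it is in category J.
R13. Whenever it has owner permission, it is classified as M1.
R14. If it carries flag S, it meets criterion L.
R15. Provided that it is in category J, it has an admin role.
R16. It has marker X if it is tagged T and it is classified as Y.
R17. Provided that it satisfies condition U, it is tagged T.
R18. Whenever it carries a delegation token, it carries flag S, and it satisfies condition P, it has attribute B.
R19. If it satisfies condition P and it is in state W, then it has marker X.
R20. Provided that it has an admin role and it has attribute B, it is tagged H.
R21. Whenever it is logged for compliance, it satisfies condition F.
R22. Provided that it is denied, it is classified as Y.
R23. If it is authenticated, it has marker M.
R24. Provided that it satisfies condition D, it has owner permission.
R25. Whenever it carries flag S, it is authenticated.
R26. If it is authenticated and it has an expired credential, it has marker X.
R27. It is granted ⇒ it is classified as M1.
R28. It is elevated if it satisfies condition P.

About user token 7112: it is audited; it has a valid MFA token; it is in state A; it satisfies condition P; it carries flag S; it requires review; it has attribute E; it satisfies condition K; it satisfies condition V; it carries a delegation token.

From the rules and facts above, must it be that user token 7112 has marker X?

No

Forward chaining from the given facts derives: is from an internal IP, is read-only, meets criterion L, has attribute B, is authenticated, is elevated, is tagged Z, has marker M.
Rules concluding "it has marker X": R16 needs "it is tagged T"; R19 needs "it is in state W"; R26 needs "it has an expired credential" — none of these are established.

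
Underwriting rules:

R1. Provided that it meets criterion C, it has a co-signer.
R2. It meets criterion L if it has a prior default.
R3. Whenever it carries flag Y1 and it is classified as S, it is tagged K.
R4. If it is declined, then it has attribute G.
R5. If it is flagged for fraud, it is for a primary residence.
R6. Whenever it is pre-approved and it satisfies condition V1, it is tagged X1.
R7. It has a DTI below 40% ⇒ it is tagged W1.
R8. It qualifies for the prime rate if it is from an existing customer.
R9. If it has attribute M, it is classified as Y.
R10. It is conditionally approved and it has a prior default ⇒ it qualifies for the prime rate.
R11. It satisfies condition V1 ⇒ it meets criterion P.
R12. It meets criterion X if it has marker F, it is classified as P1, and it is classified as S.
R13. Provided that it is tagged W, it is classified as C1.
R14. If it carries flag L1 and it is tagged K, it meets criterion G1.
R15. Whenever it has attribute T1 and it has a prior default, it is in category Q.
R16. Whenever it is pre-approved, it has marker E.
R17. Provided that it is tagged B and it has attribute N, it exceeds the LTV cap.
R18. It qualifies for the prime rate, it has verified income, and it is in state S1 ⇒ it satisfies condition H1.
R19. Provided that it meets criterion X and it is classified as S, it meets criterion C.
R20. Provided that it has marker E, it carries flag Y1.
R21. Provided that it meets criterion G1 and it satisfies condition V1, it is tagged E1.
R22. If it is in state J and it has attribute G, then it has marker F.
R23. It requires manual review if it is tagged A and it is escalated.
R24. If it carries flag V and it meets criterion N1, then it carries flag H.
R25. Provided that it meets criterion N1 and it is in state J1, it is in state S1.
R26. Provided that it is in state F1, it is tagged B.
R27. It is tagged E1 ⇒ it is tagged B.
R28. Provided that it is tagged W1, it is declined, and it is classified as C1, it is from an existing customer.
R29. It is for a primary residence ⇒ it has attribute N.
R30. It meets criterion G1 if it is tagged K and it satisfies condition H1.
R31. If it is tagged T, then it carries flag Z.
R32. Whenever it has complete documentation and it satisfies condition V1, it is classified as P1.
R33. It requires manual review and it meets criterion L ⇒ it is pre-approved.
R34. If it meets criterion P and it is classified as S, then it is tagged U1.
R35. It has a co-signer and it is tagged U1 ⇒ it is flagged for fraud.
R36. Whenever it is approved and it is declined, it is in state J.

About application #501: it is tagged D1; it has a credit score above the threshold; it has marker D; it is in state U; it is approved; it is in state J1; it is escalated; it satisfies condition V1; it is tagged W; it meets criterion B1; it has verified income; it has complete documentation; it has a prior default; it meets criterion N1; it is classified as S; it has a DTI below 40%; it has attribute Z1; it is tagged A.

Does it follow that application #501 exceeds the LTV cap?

Forward chaining from the given facts derives: meets criterion L, is tagged W1, meets criterion P, is classified as C1, requires manual review, is in state S1, is classified as P1, is pre-approved, is tagged U1, is tagged X1, has marker E, carries flag Y1, is tagged K.
The only rule concluding "it exceeds the LTV cap" is R17, which needs "it is tagged B"; that is never established.

No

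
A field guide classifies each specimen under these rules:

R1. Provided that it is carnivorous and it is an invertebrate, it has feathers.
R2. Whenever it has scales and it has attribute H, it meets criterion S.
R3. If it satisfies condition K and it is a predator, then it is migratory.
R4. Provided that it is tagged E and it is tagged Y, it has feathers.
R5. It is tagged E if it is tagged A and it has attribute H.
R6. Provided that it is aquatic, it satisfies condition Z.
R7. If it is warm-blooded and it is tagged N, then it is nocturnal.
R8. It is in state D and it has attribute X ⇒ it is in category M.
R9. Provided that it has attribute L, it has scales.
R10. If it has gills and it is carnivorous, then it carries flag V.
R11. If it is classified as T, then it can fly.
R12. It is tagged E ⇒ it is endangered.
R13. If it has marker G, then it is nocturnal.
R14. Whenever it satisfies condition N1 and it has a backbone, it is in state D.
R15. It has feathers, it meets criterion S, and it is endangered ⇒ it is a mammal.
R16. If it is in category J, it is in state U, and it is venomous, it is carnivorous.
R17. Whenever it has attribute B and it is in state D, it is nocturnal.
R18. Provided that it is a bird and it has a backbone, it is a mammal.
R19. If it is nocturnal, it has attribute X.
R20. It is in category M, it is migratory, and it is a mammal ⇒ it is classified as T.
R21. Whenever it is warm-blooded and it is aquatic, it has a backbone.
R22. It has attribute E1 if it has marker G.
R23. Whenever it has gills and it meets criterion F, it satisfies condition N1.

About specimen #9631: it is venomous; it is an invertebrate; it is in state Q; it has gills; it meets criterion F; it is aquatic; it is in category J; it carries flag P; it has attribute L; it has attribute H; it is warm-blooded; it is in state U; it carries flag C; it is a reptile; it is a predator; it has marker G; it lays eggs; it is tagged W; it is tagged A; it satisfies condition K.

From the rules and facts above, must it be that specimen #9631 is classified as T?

By R3 (it satisfies condition K, it is a predator): it is migratory.
By R5 (it is tagged A, it has attribute H): it is tagged E.
By R9 (it has attribute L): it has scales.
By R12 (it is tagged E): it is endangered.
By R13 (it has marker G): it is nocturnal.
By R16 (it is in category J, it is in state U, it is venomous): it is carnivorous.
By R19 (it is nocturnal): it has attribute X.
By R21 (it is warm-blooded, it is aquatic): it has a backbone.
By R23 (it has gills, it meets criterion F): it satisfies condition N1.
By R1 (it is carnivorous, it is an invertebrate): it has feathers.
By R2 (it has scales, it has attribute H): it meets criterion S.
By R14 (it satisfies condition N1, it has a backbone): it is in state D.
By R15 (it has feathers, it meets criterion S, it is endangered): it is a mammal.
By R8 (it is in state D, it has attribute X): it is in category M.
By R20 (it is in category M, it is migratory, it is a mammal): it is classified as T.

Yes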